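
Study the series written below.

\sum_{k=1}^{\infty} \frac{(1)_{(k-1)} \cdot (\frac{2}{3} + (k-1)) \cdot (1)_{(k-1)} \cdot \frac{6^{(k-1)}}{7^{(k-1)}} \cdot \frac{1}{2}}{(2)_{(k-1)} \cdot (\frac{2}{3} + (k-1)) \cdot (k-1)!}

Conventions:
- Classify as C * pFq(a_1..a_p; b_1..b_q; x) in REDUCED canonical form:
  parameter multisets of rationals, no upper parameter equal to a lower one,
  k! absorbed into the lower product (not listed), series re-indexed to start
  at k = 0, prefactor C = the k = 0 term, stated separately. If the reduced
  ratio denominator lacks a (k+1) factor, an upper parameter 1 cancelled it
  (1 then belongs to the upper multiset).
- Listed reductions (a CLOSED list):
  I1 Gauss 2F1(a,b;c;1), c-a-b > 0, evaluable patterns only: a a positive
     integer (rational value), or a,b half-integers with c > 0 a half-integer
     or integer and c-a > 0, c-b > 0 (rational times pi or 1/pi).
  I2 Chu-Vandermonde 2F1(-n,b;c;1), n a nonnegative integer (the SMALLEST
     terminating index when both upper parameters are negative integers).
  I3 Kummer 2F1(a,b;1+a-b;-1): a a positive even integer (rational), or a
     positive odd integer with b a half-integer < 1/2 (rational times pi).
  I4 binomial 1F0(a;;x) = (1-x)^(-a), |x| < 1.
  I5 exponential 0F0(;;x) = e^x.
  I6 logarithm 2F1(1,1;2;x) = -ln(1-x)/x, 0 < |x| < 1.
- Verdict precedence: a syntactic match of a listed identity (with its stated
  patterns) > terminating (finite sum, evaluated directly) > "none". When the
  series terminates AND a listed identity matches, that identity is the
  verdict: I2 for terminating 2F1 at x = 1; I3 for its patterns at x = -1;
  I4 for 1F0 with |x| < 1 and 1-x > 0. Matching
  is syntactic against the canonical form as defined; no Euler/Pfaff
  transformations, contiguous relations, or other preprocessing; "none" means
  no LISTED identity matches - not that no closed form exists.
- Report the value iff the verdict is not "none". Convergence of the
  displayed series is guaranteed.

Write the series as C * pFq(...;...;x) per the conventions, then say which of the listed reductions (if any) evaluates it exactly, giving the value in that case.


Classification (C = \frac{1}{2}): 2F1 with upper {1, 1}, lower {2}, argument x = \frac{6}{7}. Verdict: this is the I6 logarithm reduction (the logarithm: parameters (1,1;2), x = \frac{6}{7}). Exact value: \left(-\frac{7}{12}\right) \cdot \ln\left(\frac{1}{7}\right).

Structural cue: t_0 being \frac{1}{2}, striking the common factor k + 2/3 reduces the term (prefactor 1/2).
Step ratio: r(k) = \frac{6}{7} * (k+1) (k+1) / [(k+2) (k+1)] - rational; roots negated = parameters, x = \frac{6}{7}, C = \frac{1}{2}.


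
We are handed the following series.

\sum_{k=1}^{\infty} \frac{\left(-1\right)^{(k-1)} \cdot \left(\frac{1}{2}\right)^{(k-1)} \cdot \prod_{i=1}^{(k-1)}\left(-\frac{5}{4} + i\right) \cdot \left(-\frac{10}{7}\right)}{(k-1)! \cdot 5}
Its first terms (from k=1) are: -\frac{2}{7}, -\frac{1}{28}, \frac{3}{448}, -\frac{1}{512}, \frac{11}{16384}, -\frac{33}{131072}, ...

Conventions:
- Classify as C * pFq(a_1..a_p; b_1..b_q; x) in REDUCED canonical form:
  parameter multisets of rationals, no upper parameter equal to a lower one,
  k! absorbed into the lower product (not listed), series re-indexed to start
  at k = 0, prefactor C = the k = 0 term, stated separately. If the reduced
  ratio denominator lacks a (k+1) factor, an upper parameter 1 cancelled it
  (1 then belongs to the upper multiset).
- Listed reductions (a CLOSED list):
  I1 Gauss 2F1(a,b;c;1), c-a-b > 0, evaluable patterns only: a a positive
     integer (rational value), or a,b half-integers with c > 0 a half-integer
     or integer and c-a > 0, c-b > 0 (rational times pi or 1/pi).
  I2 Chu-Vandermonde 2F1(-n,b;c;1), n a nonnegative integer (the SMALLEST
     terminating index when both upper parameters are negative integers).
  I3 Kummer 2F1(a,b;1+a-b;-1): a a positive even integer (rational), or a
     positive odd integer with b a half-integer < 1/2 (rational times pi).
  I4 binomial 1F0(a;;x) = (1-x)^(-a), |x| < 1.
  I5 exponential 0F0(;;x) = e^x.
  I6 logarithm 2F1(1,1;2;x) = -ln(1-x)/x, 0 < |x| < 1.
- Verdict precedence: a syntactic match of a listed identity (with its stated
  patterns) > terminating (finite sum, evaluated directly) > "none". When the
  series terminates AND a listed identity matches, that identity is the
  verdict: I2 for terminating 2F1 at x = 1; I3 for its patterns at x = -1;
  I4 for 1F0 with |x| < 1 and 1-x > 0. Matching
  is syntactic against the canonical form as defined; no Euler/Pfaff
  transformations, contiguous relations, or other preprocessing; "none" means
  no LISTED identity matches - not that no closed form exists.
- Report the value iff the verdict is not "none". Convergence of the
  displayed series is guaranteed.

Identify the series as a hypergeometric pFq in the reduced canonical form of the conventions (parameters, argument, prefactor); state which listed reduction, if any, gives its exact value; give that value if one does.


With C = -\frac{2}{7}: the canonical form is 1F0(-\frac{1}{4}; -; -\frac{1}{2}). Verdict: the I4 binomial reduction applies (the 1F0 binomial series: exponent 1/4, x = -\frac{1}{2}). Exact value: \left(-\frac{2}{7}\right) \cdot \left(\frac{3}{2}\right)^{\frac{1}{4}}.

Key observation: t_0 being -\frac{2}{7}, the constant factors (C = -2/7, x = -1/2) combine into one prefactor.
Term ratio: r(k) = -\frac{1}{2} * (k-\frac{1}{4}) / [(k+1)] - rational in k, leading ratio -\frac{1}{2}; with t_0 = -\frac{2}{7}, classification follows.


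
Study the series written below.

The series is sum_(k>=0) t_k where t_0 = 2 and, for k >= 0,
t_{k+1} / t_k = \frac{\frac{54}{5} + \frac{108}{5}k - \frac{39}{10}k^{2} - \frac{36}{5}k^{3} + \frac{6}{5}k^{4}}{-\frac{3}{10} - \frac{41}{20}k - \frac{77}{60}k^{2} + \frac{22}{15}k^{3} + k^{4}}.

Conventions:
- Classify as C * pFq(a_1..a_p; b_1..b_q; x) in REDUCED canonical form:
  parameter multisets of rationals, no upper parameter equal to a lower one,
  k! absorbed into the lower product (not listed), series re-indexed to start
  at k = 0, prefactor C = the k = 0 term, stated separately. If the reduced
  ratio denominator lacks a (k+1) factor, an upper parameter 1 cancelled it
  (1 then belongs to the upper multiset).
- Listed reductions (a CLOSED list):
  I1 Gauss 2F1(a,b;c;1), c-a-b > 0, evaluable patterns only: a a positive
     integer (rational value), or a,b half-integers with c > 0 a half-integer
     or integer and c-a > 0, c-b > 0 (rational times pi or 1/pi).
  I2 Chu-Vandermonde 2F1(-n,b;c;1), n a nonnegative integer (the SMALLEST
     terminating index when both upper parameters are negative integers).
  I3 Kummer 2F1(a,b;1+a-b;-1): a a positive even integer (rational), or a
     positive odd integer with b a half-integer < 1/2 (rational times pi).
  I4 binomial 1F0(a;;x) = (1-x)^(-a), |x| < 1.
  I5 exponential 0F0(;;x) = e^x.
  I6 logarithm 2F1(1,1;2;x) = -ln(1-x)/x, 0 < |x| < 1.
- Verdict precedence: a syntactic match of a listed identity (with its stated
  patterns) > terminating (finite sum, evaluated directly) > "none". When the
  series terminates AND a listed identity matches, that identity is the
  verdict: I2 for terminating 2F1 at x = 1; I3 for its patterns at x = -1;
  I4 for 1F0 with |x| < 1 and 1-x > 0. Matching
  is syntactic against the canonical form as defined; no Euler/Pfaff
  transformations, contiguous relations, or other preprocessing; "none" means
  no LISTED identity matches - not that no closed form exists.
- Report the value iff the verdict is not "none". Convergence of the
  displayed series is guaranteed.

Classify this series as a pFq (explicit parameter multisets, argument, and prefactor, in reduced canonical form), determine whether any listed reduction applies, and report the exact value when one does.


Structural cue: t_0 = 2 here, and roots of the ratio polynomials (prefactor 2) are the negated parameters.
Ratio: r(k) = \frac{6}{5} * (k-6) (k-2) (k+\frac{1}{2}) / [(k-\frac{6}{5}) (k+\frac{1}{6}) (k+1)] - rational in k, leading ratio \frac{6}{5}; with t_0 = 2, classification follows.

Reduced: x = \frac{6}{5}, 3F2, upper = {-6, -2, \frac{1}{2}}, lower = {-\frac{6}{5}, \frac{1}{6}}, C = 2. Verdict: terminating - upper -2 stops the sum at k = 2; the 3 terms are added exactly. Hence: \frac{9230}{7}.


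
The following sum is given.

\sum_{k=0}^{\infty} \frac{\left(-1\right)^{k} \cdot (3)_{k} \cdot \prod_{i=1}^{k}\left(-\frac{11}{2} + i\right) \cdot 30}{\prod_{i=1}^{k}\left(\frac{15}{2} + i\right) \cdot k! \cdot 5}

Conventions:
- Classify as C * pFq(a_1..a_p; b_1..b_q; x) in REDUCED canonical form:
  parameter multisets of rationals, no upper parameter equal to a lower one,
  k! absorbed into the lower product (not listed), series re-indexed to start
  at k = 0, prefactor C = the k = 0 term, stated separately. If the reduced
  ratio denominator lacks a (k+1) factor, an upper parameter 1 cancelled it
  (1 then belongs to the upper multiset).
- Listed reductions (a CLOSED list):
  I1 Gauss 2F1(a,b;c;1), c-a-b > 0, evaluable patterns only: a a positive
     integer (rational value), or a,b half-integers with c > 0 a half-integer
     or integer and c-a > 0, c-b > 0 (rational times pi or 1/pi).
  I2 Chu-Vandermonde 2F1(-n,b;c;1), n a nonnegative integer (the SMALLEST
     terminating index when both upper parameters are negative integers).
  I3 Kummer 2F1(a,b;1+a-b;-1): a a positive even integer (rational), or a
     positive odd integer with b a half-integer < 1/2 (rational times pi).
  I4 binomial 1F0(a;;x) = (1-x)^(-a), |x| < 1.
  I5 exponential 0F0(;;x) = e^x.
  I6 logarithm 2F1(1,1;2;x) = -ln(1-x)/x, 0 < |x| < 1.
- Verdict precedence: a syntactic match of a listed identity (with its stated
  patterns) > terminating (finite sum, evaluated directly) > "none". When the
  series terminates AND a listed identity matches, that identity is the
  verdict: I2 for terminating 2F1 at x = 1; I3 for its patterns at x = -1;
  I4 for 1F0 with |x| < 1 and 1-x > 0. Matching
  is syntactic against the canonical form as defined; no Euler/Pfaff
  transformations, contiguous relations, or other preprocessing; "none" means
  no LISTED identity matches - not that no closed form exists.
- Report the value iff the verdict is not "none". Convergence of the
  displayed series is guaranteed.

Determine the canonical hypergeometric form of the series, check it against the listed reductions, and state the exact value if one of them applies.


Reduced: x = -1, 2F1, upper = {-\frac{9}{2}, 3}, lower = {\frac{17}{2}}, C = 6. Verdict: Kummer (I3) applies (x = -1; c = \frac{17}{2} equals 1+a-b for upper {-\frac{9}{2}, 3}: listed pattern). Its exact value is \frac{135135}{16384} \cdot \pi.

First insight: from the first term 6: the lower running product (C = 6) is a rising factorial.
Term ratio: r(k) = -1 * (k-\frac{9}{2}) (k+3) / [(k+\frac{17}{2}) (k+1)] - rational in k, leading ratio -1; with t_0 = 6, classification follows.


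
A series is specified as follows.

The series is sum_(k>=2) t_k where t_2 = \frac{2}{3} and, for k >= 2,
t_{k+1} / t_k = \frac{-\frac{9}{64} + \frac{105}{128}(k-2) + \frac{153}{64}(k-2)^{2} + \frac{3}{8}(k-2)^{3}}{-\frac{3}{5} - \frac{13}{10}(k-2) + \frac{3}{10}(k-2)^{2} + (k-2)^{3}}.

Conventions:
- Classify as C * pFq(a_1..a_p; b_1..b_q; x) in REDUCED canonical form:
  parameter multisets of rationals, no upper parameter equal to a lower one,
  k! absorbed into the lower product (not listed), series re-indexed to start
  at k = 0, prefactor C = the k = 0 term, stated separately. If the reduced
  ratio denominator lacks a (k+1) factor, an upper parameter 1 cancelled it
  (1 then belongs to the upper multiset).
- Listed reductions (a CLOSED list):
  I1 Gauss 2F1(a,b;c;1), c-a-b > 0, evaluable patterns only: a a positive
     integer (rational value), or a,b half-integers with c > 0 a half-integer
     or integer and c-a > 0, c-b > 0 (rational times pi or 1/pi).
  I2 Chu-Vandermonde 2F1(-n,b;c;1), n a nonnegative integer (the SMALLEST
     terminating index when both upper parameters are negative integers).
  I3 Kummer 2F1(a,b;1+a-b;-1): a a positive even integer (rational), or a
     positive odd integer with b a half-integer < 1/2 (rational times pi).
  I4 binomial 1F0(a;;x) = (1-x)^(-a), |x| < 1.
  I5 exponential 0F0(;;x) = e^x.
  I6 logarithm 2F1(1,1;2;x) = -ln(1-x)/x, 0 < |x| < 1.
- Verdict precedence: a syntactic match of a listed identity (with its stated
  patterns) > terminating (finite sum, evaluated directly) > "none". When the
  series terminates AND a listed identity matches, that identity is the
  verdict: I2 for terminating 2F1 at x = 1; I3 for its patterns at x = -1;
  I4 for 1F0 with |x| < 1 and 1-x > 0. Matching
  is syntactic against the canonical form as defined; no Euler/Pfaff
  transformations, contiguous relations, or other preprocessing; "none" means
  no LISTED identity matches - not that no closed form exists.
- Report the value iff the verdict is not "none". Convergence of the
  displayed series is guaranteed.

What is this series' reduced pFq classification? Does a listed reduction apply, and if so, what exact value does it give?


At argument \frac{3}{8}: a 2F1 with upper {-\frac{1}{8}, 6}, lower {-\frac{6}{5}}, scaled by C = \frac{2}{3}. Verdict: none here - no I1-I6 shape fits x = \frac{3}{8} with lower {-\frac{6}{5}}.

Structural cue: t_0 being \frac{2}{3}, the ratio is unreduced: k + 1/2 divides both sides (C = 2/3).
Consecutive-term ratio: r(k) = \frac{3}{8} * (k-\frac{1}{8}) (k+6) / [(k-\frac{6}{5}) (k+1)] - poly over poly, x = \frac{3}{8} from leading terms; C = \frac{2}{3} at k = 0.


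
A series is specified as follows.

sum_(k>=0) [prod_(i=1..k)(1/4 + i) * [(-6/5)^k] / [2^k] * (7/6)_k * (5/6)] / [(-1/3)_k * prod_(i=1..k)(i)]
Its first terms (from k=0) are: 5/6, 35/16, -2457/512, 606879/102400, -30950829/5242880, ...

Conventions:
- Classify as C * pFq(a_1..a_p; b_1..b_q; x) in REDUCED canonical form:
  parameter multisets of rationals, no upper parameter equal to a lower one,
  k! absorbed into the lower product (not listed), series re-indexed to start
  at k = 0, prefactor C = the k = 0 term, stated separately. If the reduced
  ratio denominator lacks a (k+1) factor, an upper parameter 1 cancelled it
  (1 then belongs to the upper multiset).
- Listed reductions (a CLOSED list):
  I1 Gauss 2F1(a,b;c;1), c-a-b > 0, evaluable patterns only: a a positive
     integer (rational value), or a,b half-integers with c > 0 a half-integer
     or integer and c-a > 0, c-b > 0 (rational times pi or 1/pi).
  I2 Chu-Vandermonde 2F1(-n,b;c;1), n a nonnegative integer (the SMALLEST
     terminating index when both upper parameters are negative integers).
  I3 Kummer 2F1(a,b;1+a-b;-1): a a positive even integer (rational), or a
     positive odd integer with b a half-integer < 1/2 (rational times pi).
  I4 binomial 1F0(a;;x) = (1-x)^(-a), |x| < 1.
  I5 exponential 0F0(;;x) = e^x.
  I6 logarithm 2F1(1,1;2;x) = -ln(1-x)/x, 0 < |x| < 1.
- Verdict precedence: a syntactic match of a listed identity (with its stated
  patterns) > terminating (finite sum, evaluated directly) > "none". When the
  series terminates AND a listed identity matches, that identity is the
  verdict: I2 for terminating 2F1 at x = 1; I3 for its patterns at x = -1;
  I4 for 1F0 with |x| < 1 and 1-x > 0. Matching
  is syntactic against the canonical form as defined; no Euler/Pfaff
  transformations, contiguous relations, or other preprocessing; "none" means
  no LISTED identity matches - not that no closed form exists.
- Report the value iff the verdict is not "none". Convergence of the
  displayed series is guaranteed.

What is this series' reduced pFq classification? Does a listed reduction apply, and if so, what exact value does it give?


Classification (C = 5/6): 2F1 with upper {7/6, 5/4}, lower {-1/3}, argument x = -3/5. Verdict: none - at argument -3/5 the multisets {7/6, 5/4} ; {-1/3} match no listed identity.

Structural cue: from the first term 5/6: the running product (C = 5/6, x = -3/5) telescopes to a rising factorial.
Consecutive-term ratio: r(k) = (-3/5) * (k+7/6) (k+5/4) / [(k-1/3) (k+1)] - rational in k, leading ratio (-3/5); with t_0 = 5/6, classification follows.


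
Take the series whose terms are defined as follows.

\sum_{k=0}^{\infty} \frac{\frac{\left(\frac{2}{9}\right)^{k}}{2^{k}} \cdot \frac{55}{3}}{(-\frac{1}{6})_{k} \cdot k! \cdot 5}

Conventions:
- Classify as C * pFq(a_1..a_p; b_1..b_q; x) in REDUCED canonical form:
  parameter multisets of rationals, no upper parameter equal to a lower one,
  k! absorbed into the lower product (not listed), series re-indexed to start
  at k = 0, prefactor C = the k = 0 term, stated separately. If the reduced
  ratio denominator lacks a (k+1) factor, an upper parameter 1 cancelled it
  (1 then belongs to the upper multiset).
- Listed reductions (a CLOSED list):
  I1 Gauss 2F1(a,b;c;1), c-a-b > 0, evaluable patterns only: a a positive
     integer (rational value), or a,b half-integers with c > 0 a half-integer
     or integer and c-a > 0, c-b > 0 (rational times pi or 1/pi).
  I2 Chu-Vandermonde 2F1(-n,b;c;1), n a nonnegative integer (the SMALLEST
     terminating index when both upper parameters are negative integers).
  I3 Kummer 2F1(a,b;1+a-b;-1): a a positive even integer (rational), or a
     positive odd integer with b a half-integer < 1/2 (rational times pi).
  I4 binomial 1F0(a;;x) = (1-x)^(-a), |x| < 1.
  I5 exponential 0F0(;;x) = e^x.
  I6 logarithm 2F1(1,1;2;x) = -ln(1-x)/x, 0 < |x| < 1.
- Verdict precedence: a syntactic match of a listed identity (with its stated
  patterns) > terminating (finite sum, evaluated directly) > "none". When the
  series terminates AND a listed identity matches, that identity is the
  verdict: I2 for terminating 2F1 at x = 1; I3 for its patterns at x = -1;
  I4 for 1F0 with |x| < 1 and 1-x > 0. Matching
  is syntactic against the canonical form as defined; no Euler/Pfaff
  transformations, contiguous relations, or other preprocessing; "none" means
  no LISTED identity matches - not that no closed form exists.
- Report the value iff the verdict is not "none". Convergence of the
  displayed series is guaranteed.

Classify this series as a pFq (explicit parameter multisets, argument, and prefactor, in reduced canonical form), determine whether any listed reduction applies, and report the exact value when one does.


Key step: from the first term \frac{11}{3}: the constant factors (C = 11/3) combine into one prefactor.
Adjacent-term ratio: r(k) = \frac{1}{9} * 1 / [(k-\frac{1}{6}) (k+1)] ; factor over Q: parameters, x = \frac{1}{9}, and C = \frac{11}{3}.

The series (x = \frac{1}{9}) is 0F1: upper {-}, lower {-\frac{1}{6}}, prefactor \frac{11}{3}. Verdict: none here - no I1-I6 shape fits x = \frac{1}{9} with lower {-\frac{1}{6}}.


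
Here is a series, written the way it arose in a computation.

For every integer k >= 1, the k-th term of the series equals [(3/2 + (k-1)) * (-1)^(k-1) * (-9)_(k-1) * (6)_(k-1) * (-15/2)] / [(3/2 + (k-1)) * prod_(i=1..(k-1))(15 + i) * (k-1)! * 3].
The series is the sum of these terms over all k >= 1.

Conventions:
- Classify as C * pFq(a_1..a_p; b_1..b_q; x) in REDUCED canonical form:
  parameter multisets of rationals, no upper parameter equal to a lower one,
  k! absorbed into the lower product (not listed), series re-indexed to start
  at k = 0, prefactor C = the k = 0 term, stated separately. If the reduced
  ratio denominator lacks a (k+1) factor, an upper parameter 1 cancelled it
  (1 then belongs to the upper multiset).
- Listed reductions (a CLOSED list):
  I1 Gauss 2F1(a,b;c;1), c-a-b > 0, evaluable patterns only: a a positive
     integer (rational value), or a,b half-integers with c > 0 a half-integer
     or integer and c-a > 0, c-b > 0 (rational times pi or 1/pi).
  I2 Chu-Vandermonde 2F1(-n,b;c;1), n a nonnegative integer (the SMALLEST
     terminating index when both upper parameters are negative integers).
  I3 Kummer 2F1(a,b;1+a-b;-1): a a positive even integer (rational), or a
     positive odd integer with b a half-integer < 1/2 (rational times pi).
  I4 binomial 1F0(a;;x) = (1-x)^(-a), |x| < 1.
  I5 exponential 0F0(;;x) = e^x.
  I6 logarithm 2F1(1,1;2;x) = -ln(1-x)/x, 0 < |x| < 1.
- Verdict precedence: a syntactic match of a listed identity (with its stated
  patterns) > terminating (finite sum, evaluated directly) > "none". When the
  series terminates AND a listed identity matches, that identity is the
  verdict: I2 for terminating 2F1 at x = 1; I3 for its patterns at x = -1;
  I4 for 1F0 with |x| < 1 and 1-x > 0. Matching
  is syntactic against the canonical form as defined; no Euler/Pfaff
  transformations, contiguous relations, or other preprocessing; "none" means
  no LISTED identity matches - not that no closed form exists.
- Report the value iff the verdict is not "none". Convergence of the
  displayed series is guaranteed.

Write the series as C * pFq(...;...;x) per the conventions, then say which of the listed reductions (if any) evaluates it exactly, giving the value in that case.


Reduced: x = -1, 2F1, upper = {-9, 6}, lower = {16}, C = -5/2. Verdict: Kummer (I3) fires (x = -1; c = 16 equals 1+a-b for upper {-9, 6}: listed pattern). Sum: -455/8.

First insight: with t_0 = -5/2, the lower running product (C = -5/2) is a rising factorial.
Consecutive-term ratio: r(k) = (-1) * (k-9) (k+6) / [(k+16) (k+1)] ; factor over Q: parameters, x = (-1), and C = -5/2.


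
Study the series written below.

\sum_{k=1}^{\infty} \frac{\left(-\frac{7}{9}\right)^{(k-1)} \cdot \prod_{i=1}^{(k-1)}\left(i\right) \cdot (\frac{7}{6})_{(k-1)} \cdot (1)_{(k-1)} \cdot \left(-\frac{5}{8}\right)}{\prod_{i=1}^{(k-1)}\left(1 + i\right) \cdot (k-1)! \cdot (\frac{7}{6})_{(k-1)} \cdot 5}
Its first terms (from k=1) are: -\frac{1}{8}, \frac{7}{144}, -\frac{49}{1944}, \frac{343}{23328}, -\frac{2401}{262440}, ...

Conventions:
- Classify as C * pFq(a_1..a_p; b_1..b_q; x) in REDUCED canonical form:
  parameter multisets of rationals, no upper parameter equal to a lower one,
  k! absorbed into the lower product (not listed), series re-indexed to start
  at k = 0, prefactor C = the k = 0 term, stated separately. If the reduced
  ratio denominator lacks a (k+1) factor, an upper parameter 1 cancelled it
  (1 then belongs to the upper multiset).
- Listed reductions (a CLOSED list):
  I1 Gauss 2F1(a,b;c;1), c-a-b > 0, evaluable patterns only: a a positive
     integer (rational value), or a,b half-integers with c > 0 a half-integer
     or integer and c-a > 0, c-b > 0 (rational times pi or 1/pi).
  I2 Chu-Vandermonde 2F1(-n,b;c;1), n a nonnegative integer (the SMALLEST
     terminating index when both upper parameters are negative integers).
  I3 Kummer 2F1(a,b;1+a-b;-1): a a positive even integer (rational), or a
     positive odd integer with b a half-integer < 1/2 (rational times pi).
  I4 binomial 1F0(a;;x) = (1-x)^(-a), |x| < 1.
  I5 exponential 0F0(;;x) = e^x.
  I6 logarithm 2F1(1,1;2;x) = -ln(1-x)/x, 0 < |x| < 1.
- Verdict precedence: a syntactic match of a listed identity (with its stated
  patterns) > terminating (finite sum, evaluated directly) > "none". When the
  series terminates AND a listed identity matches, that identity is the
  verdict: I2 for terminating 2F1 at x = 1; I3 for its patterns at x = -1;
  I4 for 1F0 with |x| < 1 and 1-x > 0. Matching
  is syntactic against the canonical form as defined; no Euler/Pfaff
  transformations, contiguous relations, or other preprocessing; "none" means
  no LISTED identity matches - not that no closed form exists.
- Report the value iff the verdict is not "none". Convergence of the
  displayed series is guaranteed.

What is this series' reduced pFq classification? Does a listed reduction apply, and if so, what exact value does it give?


Key step: t_0 = -\frac{1}{8} here, and the running product (prefactor -1/8) telescopes to a rising factorial.
Consecutive-term ratio: r(k) = -\frac{7}{9} * (k+1) (k+1) / [(k+2) (k+1)] - rational in k, leading ratio -\frac{7}{9}; with t_0 = -\frac{1}{8}, classification follows.

With C = -\frac{1}{8}: the canonical form is 2F1(1, 1; 2; -\frac{7}{9}). Verdict: the I6 logarithm reduction fires (the logarithm: parameters (1,1;2), x = -\frac{7}{9}). Exact value: \left(-\frac{9}{56}\right) \cdot \ln\left(\frac{16}{9}\right).


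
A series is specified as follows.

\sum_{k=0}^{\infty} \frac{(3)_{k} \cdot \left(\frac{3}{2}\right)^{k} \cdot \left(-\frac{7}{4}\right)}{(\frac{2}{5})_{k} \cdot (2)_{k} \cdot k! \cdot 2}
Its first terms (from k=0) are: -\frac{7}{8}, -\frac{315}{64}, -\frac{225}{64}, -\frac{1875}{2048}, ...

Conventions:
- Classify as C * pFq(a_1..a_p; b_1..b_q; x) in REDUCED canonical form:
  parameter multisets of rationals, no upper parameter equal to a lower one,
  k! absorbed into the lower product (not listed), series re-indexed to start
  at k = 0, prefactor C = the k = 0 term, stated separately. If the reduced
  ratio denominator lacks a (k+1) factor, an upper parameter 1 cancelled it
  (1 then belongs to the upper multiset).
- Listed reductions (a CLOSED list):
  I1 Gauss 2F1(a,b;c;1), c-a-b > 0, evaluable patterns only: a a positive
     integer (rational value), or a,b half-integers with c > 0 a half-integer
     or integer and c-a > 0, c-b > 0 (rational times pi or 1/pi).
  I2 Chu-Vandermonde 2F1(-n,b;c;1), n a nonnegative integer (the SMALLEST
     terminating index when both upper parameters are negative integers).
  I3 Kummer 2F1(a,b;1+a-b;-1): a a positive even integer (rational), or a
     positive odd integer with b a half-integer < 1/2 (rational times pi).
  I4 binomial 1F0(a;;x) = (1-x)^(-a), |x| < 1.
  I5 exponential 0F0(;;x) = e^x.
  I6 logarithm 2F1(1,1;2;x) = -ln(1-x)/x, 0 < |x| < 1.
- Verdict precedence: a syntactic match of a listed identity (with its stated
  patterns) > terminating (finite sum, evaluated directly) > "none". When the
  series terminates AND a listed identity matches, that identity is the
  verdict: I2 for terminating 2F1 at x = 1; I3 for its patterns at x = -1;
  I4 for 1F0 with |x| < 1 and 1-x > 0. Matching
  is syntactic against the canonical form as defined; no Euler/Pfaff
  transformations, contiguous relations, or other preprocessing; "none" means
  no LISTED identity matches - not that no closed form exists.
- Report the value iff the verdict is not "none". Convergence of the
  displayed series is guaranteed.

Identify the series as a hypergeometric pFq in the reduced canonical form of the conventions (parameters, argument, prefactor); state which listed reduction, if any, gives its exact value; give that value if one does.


At argument \frac{3}{2}: a 1F2 with upper {3}, lower {\frac{2}{5}, 2}, scaled by C = -\frac{7}{8}. Verdict: none. No listed pattern accepts 1F2(3; \frac{2}{5}, 2; \frac{3}{2}).

Structural cue: t_0 being -\frac{7}{8}, the constant factors (prefactor -7/8) combine into one prefactor.
Step ratio: r(k) = \frac{3}{2} * (k+3) / [(k+\frac{2}{5}) (k+2) (k+1)] - rational; roots negated = parameters, x = \frac{3}{2}, C = -\frac{7}{8}.


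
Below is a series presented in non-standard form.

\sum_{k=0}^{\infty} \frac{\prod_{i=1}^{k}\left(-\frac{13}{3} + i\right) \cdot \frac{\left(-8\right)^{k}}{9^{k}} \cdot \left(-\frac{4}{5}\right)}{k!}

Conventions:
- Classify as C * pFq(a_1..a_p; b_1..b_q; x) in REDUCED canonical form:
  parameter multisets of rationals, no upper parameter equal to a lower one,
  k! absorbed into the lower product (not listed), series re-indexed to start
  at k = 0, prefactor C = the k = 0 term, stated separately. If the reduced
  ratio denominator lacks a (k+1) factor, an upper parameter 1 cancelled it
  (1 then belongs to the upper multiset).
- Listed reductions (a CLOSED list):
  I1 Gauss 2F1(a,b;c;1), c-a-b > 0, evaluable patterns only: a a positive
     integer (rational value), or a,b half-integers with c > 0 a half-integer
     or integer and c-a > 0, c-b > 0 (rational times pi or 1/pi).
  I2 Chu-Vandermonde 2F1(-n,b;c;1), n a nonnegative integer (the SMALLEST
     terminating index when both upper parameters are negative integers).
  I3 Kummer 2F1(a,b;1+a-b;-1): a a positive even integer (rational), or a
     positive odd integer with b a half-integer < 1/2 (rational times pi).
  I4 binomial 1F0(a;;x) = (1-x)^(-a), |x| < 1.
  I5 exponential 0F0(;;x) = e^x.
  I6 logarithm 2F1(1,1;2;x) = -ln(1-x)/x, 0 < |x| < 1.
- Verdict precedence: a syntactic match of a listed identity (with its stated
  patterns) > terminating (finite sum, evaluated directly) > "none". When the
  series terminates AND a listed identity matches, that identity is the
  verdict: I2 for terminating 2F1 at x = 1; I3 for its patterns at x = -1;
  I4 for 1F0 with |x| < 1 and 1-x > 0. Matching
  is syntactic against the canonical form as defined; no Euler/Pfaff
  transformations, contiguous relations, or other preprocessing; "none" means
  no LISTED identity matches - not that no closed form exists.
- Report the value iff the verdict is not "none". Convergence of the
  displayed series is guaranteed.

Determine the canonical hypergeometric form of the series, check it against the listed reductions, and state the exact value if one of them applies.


x = -\frac{8}{9} here; the reduced form reads 1F0, upper {-\frac{10}{3}}, lower {-}, C = -\frac{4}{5}. Verdict: the I4 binomial reduction fires (the 1F0 binomial series: exponent 10/3, x = -\frac{8}{9}). Hence: \left(-\frac{4}{5}\right) \cdot \left(\frac{17}{9}\right)^{\frac{10}{3}}.

Key step: t_0 = -\frac{4}{5} here, and the running product (prefactor -4/5) telescopes to a rising factorial.
Term ratio: r(k) = -\frac{8}{9} * (k-\frac{10}{3}) / [(k+1)] - rational; roots negated = parameters, x = -\frac{8}{9}, C = -\frac{4}{5}.


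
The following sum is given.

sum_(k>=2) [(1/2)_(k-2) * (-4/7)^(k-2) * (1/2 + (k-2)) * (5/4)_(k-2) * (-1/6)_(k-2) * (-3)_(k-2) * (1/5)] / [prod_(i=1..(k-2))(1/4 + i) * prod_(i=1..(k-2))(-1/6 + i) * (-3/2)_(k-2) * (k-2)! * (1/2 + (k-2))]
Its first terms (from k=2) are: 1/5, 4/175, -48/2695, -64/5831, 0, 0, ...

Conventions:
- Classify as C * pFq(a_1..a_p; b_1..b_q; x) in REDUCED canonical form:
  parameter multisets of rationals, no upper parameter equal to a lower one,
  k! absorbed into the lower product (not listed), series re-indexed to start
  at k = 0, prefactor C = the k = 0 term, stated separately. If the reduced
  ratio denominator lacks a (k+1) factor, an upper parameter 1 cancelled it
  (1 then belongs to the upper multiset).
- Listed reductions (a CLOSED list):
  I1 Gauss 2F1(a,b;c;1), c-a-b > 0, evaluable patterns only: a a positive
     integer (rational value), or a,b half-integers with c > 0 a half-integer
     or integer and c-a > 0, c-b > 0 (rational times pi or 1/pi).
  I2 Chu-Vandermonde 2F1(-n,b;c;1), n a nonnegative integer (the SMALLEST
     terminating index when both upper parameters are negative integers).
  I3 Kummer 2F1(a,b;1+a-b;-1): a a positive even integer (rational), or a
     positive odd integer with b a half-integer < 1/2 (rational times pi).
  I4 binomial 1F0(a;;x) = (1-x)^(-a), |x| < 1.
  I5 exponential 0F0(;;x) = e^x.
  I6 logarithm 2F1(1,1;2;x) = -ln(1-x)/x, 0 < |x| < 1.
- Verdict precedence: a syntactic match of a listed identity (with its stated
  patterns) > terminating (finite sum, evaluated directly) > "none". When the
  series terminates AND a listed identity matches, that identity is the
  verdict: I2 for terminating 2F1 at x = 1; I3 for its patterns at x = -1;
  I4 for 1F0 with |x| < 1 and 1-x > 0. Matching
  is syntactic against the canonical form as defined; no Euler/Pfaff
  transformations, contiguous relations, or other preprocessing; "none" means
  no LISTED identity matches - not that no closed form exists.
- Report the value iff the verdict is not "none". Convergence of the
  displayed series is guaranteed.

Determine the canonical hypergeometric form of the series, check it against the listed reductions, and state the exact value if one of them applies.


Reduced: x = -4/7, 3F2, upper = {-3, -1/6, 1/2}, lower = {-3/2, 5/6}, C = 1/5. Verdict: terminating (-3 upstairs). 4 nonzero terms in all; added directly. Sum: 311197/1603525.

Key observation: t_0 = 1/5 here, and k + 1/2 divides numerator and denominator alike; prefactor 1/5 after cancelling.
Consecutive-term ratio: r(k) = (-4/7) * (k-3) (k-1/6) (k+1/2) / [(k-3/2) (k+5/6) (k+1)] - rational in k, leading ratio (-4/7); with t_0 = 1/5, classification follows.


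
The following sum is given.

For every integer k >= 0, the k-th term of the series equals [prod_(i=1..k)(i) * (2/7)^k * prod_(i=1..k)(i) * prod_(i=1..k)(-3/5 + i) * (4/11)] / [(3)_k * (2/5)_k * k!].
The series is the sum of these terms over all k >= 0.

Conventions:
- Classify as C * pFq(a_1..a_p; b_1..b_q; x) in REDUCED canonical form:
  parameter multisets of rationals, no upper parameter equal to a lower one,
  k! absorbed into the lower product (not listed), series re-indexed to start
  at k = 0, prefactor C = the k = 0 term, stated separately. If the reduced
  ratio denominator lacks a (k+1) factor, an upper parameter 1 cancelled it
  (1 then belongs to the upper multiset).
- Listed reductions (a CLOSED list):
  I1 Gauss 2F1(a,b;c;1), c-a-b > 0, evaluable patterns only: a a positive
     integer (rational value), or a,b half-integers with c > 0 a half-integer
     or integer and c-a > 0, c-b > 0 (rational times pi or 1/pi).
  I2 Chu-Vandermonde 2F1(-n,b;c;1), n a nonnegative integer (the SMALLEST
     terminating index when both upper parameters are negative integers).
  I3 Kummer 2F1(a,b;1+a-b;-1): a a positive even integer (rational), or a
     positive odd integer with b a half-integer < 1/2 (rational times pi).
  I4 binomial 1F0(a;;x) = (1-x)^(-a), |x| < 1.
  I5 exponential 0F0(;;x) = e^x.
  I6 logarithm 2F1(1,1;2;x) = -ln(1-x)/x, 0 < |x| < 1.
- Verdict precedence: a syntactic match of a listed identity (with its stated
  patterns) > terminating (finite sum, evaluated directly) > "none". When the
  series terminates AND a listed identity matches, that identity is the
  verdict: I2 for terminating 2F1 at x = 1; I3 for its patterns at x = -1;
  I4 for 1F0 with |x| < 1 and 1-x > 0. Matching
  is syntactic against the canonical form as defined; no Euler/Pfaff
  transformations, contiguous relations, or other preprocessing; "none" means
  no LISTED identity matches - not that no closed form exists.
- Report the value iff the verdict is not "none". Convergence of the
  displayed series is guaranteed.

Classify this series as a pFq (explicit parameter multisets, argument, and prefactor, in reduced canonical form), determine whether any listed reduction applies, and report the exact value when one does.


Prefactor 4/11, argument 2/7: 2F1 with upper {1, 1} over lower {3}. Verdict: none. Every listed pattern misses the 2F1 form at 2/7, upper {1, 1}.

The tell: x = (2/7) and the running product (C = 4/11) telescopes to a rising factorial.
Adjacent-term ratio: r(k) = (2/7) * (k+1) (k+1) / [(k+3) (k+1)] - rational in k, leading ratio (2/7); with t_0 = 4/11, classification follows.


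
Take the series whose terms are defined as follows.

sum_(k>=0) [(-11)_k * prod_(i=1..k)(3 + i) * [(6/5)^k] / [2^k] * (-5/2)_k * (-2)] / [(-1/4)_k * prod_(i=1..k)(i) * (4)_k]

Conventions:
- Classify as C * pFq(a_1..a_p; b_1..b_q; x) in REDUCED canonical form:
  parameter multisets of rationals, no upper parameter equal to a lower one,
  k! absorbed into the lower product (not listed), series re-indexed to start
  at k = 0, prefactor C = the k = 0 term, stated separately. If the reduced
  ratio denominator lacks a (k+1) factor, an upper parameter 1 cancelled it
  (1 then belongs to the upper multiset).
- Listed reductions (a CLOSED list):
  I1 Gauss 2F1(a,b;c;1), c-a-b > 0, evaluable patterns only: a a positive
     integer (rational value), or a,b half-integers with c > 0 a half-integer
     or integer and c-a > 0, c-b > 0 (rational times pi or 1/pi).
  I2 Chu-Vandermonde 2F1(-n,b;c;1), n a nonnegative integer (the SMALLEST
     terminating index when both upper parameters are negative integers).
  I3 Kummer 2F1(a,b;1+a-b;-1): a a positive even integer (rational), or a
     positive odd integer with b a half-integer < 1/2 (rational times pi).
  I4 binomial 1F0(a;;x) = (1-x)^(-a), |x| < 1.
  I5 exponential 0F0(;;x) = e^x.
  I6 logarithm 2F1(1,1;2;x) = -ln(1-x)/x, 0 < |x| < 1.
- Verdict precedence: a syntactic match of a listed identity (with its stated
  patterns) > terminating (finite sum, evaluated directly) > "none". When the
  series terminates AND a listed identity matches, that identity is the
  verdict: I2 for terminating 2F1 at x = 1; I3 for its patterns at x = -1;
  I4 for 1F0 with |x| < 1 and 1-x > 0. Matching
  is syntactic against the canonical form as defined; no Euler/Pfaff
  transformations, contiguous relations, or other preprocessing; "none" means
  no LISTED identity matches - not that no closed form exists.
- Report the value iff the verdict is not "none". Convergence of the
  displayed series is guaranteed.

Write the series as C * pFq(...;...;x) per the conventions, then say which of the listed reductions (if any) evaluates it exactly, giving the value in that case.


At argument 3/5: a 2F1 with upper {-11, -5/2}, lower {-1/4}, scaled by C = -2. Verdict: terminating at k = 11: the factor (-11)_k kills every later term; summing the 12 survivors is exact. Sum: 1169534090829842/926064453125.

First insight: x = (3/5) and the product of the first k integers (C = -2) is k!.
Consecutive-term ratio: r(k) = (3/5) * (k-11) (k-5/2) / [(k-1/4) (k+1)] - rational in k, leading ratio (3/5); with t_0 = -2, classification follows.


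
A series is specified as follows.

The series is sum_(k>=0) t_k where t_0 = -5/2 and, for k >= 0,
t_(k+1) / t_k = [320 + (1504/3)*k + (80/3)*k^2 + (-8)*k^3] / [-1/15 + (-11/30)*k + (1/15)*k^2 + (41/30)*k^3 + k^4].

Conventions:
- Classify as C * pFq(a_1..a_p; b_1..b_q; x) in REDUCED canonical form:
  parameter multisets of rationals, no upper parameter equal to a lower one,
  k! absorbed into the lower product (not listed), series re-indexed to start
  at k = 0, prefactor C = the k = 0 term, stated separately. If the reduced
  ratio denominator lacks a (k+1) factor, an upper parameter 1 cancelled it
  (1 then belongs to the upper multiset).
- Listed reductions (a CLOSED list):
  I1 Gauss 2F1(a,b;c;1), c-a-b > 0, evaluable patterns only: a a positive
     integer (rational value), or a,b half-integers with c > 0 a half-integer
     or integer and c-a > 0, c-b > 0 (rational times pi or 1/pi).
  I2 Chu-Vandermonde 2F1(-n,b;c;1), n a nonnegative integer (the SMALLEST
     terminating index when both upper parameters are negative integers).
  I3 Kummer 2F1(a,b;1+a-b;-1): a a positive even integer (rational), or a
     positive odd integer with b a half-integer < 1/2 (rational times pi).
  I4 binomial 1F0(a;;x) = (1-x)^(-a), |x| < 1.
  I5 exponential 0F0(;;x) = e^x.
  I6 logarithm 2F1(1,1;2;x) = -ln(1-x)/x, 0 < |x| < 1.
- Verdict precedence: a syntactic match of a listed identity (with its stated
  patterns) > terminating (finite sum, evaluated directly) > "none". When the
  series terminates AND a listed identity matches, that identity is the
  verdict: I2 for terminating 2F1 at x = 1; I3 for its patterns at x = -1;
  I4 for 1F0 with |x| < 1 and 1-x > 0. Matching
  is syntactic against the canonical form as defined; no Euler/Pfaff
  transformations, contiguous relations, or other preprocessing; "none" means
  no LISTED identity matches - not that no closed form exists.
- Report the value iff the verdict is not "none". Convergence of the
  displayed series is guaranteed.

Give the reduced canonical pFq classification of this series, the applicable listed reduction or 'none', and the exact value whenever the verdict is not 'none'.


At argument -8: a 2F2 with upper {-10, 6}, lower {-1/2, 1/5}, scaled by C = -5/2. Verdict: terminating - upper -10 stops the sum at k = 10; the 11 terms are added exactly. Its exact value is 816856110171310589995/1965565602.

First insight: t_0 = -5/2 here, and cancel k + 2/3 from the displayed ratio first; then prefactor -5/2.
Adjacent-term ratio: r(k) = (-8) * (k-10) (k+6) / [(k-1/2) (k+1/5) (k+1)] - rational in k, leading ratio (-8); with t_0 = -5/2, classification follows.


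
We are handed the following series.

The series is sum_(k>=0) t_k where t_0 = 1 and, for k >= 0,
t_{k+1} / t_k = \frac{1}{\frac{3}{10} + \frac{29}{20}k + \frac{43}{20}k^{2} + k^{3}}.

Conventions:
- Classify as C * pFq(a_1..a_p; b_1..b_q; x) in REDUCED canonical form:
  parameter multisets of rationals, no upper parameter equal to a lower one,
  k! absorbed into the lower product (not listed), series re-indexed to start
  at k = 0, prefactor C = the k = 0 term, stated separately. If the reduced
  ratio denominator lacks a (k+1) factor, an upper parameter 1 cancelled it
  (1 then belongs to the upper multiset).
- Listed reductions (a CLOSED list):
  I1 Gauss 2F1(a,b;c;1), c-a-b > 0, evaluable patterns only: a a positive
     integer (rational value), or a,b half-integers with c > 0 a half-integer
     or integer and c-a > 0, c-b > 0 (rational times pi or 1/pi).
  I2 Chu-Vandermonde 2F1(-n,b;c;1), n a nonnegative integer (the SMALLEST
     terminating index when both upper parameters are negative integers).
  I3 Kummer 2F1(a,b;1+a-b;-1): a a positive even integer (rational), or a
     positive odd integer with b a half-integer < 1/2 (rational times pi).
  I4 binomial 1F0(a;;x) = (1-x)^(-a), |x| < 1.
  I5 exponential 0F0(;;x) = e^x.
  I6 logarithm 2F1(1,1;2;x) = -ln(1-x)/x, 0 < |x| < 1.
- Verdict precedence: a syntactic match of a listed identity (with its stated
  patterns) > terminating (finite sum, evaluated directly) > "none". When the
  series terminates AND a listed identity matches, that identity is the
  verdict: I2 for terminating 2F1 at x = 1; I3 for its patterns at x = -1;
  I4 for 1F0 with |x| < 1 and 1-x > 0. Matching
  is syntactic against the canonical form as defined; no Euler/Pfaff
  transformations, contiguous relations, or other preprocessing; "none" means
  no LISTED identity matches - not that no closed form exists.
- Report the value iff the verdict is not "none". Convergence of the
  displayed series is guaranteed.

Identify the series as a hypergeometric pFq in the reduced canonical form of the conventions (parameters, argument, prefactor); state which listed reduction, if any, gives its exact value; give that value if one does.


Key step: t_0 being 1, the expanded ratio factors over Q; prefactor 1, roots give parameters.
Consecutive-term ratio: r(k) = 1 * 1 / [(k+\frac{2}{5}) (k+\frac{3}{4}) (k+1)] - rational; roots negated = parameters, x = 1, C = 1.

The series (x = 1) is 0F2: upper {-}, lower {\frac{2}{5}, \frac{3}{4}}, prefactor 1. Verdict: none. Every listed pattern misses the 0F2 form at 1, upper {-}.
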